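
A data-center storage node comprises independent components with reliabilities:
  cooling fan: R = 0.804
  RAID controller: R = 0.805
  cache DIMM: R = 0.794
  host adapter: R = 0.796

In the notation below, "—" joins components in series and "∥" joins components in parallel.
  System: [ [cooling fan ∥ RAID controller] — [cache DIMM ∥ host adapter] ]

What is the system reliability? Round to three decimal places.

Parallel (cooling fan and RAID controller): 1 − (1 − 0.80400)(1 − 0.80500) = 0.96178
Parallel (cache DIMM and host adapter): 1 − (1 − 0.79400)(1 − 0.79600) = 0.95798
Series ([0.96178] and [0.95798]): 0.96178 × 0.95798 = 0.921

0.921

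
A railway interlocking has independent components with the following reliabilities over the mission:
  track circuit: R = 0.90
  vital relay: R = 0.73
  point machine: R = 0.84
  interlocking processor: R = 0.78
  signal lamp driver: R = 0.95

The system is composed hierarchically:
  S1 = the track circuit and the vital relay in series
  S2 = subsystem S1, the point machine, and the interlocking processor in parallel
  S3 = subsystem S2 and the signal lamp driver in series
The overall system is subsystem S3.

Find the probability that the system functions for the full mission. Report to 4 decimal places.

Series (track circuit and vital relay): 0.900000 × 0.730000 = 0.657000
Parallel ([0.657000], point machine, and interlocking processor): 1 − (1 − 0.657000)(1 − 0.840000)(1 − 0.780000) = 0.987926
Series ([0.987926] and signal lamp driver): 0.987926 × 0.950000 = 0.9385

0.9385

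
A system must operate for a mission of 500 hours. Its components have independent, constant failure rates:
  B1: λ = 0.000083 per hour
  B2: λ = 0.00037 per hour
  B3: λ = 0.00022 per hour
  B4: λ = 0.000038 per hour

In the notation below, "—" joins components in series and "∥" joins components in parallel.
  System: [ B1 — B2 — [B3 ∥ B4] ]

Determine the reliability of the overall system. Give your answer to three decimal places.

R(B1) = exp(−0.000083 × 500) = 0.95935
R(B2) = exp(−0.00037 × 500) = 0.83110
R(B3) = exp(−0.00022 × 500) = 0.89583
R(B4) = exp(−0.000038 × 500) = 0.98118
Parallel (B3 and B4): 1 − (1 − 0.89583)(1 − 0.98118) = 0.99804
Series (B1, B2, and [0.99804]): 0.95935 × 0.83110 × 0.99804 = 0.796

0.796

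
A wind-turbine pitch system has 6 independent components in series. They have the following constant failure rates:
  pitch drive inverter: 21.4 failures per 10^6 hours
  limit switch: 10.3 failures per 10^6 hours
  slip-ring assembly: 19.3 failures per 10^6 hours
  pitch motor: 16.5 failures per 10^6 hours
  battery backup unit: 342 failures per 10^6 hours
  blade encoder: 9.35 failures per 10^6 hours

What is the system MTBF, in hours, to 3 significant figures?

Series of exponential components: λ_sys = Σ λ_i
λ_sys = 0.0000214 + 0.0000103 + 0.0000193 + 0.0000165 + 0.000342 + 0.00000935 = 4.1885e-04 /h
MTBF = 1 / λ_sys = 2390 h

2390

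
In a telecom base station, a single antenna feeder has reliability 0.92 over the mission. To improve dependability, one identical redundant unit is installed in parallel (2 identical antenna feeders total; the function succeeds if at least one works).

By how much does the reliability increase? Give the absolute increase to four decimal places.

0.0736

R_before = 0.92
R_after = 1 − (1 − 0.92)^2 = 0.9936
ΔR = 0.9936 − 0.92 = 0.0736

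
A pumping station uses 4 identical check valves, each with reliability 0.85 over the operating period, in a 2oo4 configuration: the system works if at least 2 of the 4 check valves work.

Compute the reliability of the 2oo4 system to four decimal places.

0.9880

R = Σ_{i=2}^{4} C(4,i) p^i (1−p)^{4−i} with p = 0.85
C(4,2)·0.85^2·0.15^2 = 0.097538
C(4,3)·0.85^3·0.15^1 = 0.368475
C(4,4)·0.85^4·0.15^0 = 0.522006
Sum = 0.9880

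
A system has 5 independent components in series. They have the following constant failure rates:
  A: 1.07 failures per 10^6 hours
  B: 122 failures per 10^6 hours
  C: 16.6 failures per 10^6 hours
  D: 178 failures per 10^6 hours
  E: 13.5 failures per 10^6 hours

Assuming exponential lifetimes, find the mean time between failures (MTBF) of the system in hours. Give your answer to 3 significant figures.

Series of exponential components: λ_sys = Σ λ_i
λ_sys = 0.00000107 + 0.000122 + 0.0000166 + 0.000178 + 0.0000135 = 3.3117e-04 /h
MTBF = 1 / λ_sys = 3020 h

3020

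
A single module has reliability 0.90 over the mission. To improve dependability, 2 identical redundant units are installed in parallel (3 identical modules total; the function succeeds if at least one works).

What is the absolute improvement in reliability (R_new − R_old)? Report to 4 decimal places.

0.0990

R_before = 0.90
R_after = 1 − (1 − 0.90)^3 = 0.9990
ΔR = 0.9990 − 0.90 = 0.0990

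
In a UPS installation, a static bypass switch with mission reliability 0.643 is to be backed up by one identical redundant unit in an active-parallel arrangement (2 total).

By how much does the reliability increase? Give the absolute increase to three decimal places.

0.230

R_before = 0.643
R_after = 1 − (1 − 0.643)^2 = 0.873
ΔR = 0.873 − 0.643 = 0.230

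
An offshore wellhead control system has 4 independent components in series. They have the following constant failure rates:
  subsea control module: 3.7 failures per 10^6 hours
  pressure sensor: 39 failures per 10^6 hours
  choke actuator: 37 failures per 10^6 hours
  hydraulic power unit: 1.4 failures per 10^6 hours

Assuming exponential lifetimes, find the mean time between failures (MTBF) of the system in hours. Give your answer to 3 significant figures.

12300

Series of exponential components: λ_sys = Σ λ_i
λ_sys = 0.0000037 + 0.000039 + 0.000037 + 0.0000014 = 8.1100e-05 /h
MTBF = 1 / λ_sys = 12300 h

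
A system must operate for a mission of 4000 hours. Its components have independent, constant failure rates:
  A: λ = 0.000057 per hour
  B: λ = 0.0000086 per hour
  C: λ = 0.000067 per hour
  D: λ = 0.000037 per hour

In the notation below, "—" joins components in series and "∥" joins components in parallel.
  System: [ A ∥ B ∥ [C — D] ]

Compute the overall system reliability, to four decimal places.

0.9977

R(A) = exp(−0.000057 × 4000) = 0.796124
R(B) = exp(−0.0000086 × 4000) = 0.966185
R(C) = exp(−0.000067 × 4000) = 0.764908
R(D) = exp(−0.000037 × 4000) = 0.862431
Series (C and D): 0.764908 × 0.862431 = 0.659680
Parallel (A, B, and [0.659680]): 1 − (1 − 0.796124)(1 − 0.966185)(1 − 0.659680) = 0.9977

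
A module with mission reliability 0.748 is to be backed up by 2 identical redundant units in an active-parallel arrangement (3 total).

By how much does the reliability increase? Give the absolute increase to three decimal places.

R_before = 0.748
R_after = 1 − (1 − 0.748)^3 = 0.984
ΔR = 0.984 − 0.748 = 0.236

0.236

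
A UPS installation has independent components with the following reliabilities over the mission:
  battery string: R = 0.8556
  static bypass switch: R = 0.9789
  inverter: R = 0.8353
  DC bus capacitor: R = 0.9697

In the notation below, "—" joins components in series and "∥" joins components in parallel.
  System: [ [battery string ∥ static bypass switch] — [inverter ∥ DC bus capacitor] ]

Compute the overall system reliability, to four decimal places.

Parallel (battery string and static bypass switch): 1 − (1 − 0.855600)(1 − 0.978900) = 0.996953
Parallel (inverter and DC bus capacitor): 1 − (1 − 0.835300)(1 − 0.969700) = 0.995010
Series ([0.996953] and [0.995010]): 0.996953 × 0.995010 = 0.9920

0.9920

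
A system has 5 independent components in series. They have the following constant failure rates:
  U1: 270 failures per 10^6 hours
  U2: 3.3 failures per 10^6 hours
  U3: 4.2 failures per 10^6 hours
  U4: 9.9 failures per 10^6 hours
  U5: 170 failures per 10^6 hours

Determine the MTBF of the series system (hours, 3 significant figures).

2190

Series of exponential components: λ_sys = Σ λ_i
λ_sys = 0.00027 + 0.0000033 + 0.0000042 + 0.0000099 + 0.00017 = 4.5740e-04 /h
MTBF = 1 / λ_sys = 2190 h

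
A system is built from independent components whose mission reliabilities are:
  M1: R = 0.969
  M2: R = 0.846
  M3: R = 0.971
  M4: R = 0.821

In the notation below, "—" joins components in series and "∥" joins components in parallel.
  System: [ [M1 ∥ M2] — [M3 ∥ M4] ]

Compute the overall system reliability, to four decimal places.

Parallel (M1 and M2): 1 − (1 − 0.969000)(1 − 0.846000) = 0.995226
Parallel (M3 and M4): 1 − (1 − 0.971000)(1 − 0.821000) = 0.994809
Series ([0.995226] and [0.994809]): 0.995226 × 0.994809 = 0.9901

0.9901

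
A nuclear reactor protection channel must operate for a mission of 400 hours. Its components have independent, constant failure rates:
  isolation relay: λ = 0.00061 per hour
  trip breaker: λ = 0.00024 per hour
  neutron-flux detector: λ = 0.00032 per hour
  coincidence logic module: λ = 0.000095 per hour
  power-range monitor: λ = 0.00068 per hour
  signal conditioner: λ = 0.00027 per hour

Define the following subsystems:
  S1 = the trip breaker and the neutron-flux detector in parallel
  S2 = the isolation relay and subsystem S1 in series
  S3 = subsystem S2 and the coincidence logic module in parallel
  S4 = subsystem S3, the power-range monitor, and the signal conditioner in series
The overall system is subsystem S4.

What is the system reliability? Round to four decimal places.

0.6781

R(isolation relay) = exp(−0.00061 × 400) = 0.783488
R(trip breaker) = exp(−0.00024 × 400) = 0.908464
R(neutron-flux detector) = exp(−0.00032 × 400) = 0.879853
R(coincidence logic module) = exp(−0.000095 × 400) = 0.962713
R(power-range monitor) = exp(−0.00068 × 400) = 0.761854
R(signal conditioner) = exp(−0.00027 × 400) = 0.897628
Parallel (trip breaker and neutron-flux detector): 1 − (1 − 0.908464)(1 − 0.879853) = 0.989002
Series (isolation relay and [0.989002]): 0.783488 × 0.989002 = 0.774871
Parallel ([0.774871] and coincidence logic module): 1 − (1 − 0.774871)(1 − 0.962713) = 0.991606
Series ([0.991606], power-range monitor, and signal conditioner): 0.991606 × 0.761854 × 0.897628 = 0.6781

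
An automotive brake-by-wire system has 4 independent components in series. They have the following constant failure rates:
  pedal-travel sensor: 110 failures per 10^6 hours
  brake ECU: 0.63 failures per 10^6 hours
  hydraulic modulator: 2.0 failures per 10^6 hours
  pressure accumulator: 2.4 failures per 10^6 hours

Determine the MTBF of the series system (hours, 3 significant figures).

Series of exponential components: λ_sys = Σ λ_i
λ_sys = 0.00011 + 0.00000063 + 0.0000020 + 0.0000024 = 1.1503e-04 /h
MTBF = 1 / λ_sys = 8690 h

8690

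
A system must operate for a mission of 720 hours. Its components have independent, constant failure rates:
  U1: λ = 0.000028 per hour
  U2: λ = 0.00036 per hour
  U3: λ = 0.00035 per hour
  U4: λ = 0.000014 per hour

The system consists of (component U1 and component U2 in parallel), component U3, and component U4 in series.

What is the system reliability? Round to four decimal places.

R(U1) = exp(−0.000028 × 720) = 0.980042
R(U2) = exp(−0.00036 × 720) = 0.771669
R(U3) = exp(−0.00035 × 720) = 0.777245
R(U4) = exp(−0.000014 × 720) = 0.989971
Parallel (U1 and U2): 1 − (1 − 0.980042)(1 − 0.771669) = 0.995443
Series ([0.995443], U3, and U4): 0.995443 × 0.777245 × 0.989971 = 0.7659

0.7659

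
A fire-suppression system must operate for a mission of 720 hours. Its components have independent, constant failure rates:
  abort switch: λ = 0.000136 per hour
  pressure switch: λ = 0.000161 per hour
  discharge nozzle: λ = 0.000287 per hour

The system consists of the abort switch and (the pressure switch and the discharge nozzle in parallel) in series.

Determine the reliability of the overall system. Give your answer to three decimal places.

0.888

R(abort switch) = exp(−0.000136 × 720) = 0.90672
R(pressure switch) = exp(−0.000161 × 720) = 0.89055
R(discharge nozzle) = exp(−0.000287 × 720) = 0.81331
Parallel (pressure switch and discharge nozzle): 1 − (1 − 0.89055)(1 − 0.81331) = 0.97957
Series (abort switch and [0.97957]): 0.90672 × 0.97957 = 0.888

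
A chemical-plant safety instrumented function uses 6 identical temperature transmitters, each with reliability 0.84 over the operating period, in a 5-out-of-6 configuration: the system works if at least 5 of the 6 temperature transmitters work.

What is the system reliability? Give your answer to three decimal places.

0.753

R = Σ_{i=5}^{6} C(6,i) p^i (1−p)^{6−i} with p = 0.84
C(6,5)·0.84^5·0.16^1 = 0.40148
C(6,6)·0.84^6·0.16^0 = 0.35130
Sum = 0.753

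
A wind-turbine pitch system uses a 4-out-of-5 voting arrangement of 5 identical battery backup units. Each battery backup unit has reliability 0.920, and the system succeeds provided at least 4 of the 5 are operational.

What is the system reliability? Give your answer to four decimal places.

R = Σ_{i=4}^{5} C(5,i) p^i (1−p)^{5−i} with p = 0.920
C(5,4)·0.920^4·0.080^1 = 0.286557
C(5,5)·0.920^5·0.080^0 = 0.659082
Sum = 0.9456

0.9456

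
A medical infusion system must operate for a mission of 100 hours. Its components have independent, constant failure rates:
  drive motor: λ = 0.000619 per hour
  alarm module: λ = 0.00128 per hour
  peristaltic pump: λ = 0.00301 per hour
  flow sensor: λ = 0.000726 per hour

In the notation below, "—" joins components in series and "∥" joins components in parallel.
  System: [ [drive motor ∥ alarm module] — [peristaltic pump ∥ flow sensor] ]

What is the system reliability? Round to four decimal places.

0.9747

R(drive motor) = exp(−0.000619 × 100) = 0.939977
R(alarm module) = exp(−0.00128 × 100) = 0.879853
R(peristaltic pump) = exp(−0.00301 × 100) = 0.740078
R(flow sensor) = exp(−0.000726 × 100) = 0.929973
Parallel (drive motor and alarm module): 1 − (1 − 0.939977)(1 − 0.879853) = 0.992788
Parallel (peristaltic pump and flow sensor): 1 − (1 − 0.740078)(1 − 0.929973) = 0.981798
Series ([0.992788] and [0.981798]): 0.992788 × 0.981798 = 0.9747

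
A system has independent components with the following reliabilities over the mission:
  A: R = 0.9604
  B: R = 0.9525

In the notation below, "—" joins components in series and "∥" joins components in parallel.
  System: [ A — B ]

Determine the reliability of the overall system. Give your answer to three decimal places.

0.915

Series (A and B): 0.96040 × 0.95250 = 0.915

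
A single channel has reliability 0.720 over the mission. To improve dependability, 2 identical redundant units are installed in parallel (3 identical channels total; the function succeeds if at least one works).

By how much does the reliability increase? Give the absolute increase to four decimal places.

0.2580

R_before = 0.720
R_after = 1 − (1 − 0.720)^3 = 0.9780
ΔR = 0.9780 − 0.720 = 0.2580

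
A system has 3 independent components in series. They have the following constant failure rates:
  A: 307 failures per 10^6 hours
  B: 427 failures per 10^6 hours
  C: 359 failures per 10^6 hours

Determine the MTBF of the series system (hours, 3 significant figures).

915

Series of exponential components: λ_sys = Σ λ_i
λ_sys = 0.000307 + 0.000427 + 0.000359 = 1.0930e-03 /h
MTBF = 1 / λ_sys = 915 h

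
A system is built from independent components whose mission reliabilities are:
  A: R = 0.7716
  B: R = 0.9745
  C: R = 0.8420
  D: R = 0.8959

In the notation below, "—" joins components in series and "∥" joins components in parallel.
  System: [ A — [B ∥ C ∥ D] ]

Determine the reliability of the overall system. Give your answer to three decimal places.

0.771

Parallel (B, C, and D): 1 − (1 − 0.97450)(1 − 0.84200)(1 − 0.89590) = 0.99958
Series (A and [0.99958]): 0.77160 × 0.99958 = 0.771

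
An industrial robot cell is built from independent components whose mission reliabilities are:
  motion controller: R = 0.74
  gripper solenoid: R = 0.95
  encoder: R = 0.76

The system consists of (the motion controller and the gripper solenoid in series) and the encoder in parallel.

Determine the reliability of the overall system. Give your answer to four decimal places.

Series (motion controller and gripper solenoid): 0.740000 × 0.950000 = 0.703000
Parallel ([0.703000] and encoder): 1 − (1 − 0.703000)(1 − 0.760000) = 0.9287

0.9287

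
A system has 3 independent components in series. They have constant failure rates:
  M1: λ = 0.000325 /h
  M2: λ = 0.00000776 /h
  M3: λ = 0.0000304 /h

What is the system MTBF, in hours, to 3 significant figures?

Series of exponential components: λ_sys = Σ λ_i
λ_sys = 0.000325 + 0.00000776 + 0.0000304 = 3.6316e-04 /h
MTBF = 1 / λ_sys = 2750 h

2750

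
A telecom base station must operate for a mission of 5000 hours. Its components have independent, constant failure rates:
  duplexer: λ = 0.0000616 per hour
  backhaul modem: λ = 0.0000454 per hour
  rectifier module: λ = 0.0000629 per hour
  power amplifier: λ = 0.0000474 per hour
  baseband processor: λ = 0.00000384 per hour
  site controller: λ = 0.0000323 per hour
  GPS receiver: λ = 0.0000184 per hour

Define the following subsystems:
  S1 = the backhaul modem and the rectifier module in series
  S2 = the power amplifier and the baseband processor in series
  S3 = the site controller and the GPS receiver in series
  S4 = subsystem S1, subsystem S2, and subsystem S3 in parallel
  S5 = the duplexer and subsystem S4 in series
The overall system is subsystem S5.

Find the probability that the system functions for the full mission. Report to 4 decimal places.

R(duplexer) = exp(−0.0000616 × 5000) = 0.734915
R(backhaul modem) = exp(−0.0000454 × 5000) = 0.796921
R(rectifier module) = exp(−0.0000629 × 5000) = 0.730154
R(power amplifier) = exp(−0.0000474 × 5000) = 0.788991
R(baseband processor) = exp(−0.00000384 × 5000) = 0.980983
R(site controller) = exp(−0.0000323 × 5000) = 0.850867
R(GPS receiver) = exp(−0.0000184 × 5000) = 0.912105
Series (backhaul modem and rectifier module): 0.796921 × 0.730154 = 0.581875
Series (power amplifier and baseband processor): 0.788991 × 0.980983 = 0.773987
Series (site controller and GPS receiver): 0.850867 × 0.912105 = 0.776080
Parallel ([0.581875], [0.773987], and [0.776080]): 1 − (1 − 0.581875)(1 − 0.773987)(1 − 0.776080) = 0.978839
Series (duplexer and [0.978839]): 0.734915 × 0.978839 = 0.7194

0.7194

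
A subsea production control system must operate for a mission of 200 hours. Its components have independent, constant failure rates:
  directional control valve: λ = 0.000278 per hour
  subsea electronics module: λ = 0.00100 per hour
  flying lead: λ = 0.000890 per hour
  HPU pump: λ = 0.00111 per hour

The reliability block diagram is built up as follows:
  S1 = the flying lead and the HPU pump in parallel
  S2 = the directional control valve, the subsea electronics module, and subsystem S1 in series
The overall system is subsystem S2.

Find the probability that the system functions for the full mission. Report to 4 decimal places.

R(directional control valve) = exp(−0.000278 × 200) = 0.945917
R(subsea electronics module) = exp(−0.00100 × 200) = 0.818731
R(flying lead) = exp(−0.000890 × 200) = 0.836942
R(HPU pump) = exp(−0.00111 × 200) = 0.800915
Parallel (flying lead and HPU pump): 1 − (1 − 0.836942)(1 − 0.800915) = 0.967538
Series (directional control valve, subsea electronics module, and [0.967538]): 0.945917 × 0.818731 × 0.967538 = 0.7493

0.7493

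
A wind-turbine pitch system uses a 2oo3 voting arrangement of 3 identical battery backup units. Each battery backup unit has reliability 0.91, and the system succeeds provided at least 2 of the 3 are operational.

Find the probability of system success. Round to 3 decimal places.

R = Σ_{i=2}^{3} C(3,i) p^i (1−p)^{3−i} with p = 0.91
C(3,2)·0.91^2·0.09^1 = 0.22359
C(3,3)·0.91^3·0.09^0 = 0.75357
Sum = 0.977

0.977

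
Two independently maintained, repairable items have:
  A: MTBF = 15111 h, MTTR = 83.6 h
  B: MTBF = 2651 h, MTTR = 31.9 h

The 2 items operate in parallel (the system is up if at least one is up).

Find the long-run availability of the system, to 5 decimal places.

0.99993

A(A) = MTBF/(MTBF+MTTR) = 15111/(15111+83.6) = 0.994498
A(B) = MTBF/(MTBF+MTTR) = 2651/(2651+31.9) = 0.988110
Parallel availability: 1 − (1 − 0.994498)(1 − 0.988110) = 0.99993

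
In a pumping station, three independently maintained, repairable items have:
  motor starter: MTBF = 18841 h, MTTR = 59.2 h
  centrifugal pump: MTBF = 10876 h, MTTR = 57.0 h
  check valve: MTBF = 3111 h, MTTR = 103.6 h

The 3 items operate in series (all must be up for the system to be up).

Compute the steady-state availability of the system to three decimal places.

A(motor starter) = MTBF/(MTBF+MTTR) = 18841/(18841+59.2) = 0.996868
A(centrifugal pump) = MTBF/(MTBF+MTTR) = 10876/(10876+57.0) = 0.994786
A(check valve) = MTBF/(MTBF+MTTR) = 3111/(3111+103.6) = 0.967772
Series availability: 0.996868 × 0.994786 × 0.967772 = 0.960

0.960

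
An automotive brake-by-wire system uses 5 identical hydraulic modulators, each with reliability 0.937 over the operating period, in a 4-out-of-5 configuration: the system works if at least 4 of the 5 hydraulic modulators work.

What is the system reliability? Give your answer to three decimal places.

R = Σ_{i=4}^{5} C(5,i) p^i (1−p)^{5−i} with p = 0.937
C(5,4)·0.937^4·0.063^1 = 0.24281
C(5,5)·0.937^5·0.063^0 = 0.72227
Sum = 0.965

0.965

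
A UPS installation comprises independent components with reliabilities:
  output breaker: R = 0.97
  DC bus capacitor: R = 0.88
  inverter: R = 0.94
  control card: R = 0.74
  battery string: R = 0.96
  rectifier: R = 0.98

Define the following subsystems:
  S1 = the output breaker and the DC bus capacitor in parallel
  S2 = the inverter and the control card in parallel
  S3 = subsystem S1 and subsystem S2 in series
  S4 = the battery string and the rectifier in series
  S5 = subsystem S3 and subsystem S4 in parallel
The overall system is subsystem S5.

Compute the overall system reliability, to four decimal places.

0.9989

Parallel (output breaker and DC bus capacitor): 1 − (1 − 0.970000)(1 − 0.880000) = 0.996400
Parallel (inverter and control card): 1 − (1 − 0.940000)(1 − 0.740000) = 0.984400
Series ([0.996400] and [0.984400]): 0.996400 × 0.984400 = 0.980856
Series (battery string and rectifier): 0.960000 × 0.980000 = 0.940800
Parallel ([0.980856] and [0.940800]): 1 − (1 − 0.980856)(1 − 0.940800) = 0.9989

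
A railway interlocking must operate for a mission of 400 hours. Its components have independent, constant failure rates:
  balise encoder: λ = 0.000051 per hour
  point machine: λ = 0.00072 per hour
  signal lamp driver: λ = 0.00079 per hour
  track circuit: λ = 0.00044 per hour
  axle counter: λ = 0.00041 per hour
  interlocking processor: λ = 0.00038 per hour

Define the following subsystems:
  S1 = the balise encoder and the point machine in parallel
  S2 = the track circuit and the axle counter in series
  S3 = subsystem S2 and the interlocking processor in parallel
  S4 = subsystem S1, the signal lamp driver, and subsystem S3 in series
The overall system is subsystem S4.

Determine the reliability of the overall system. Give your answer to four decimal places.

0.6959

R(balise encoder) = exp(−0.000051 × 400) = 0.979807
R(point machine) = exp(−0.00072 × 400) = 0.749762
R(signal lamp driver) = exp(−0.00079 × 400) = 0.729059
R(track circuit) = exp(−0.00044 × 400) = 0.838618
R(axle counter) = exp(−0.00041 × 400) = 0.848742
R(interlocking processor) = exp(−0.00038 × 400) = 0.858988
Parallel (balise encoder and point machine): 1 − (1 − 0.979807)(1 − 0.749762) = 0.994947
Series (track circuit and axle counter): 0.838618 × 0.848742 = 0.711770
Parallel ([0.711770] and interlocking processor): 1 − (1 − 0.711770)(1 − 0.858988) = 0.959356
Series ([0.994947], signal lamp driver, and [0.959356]): 0.994947 × 0.729059 × 0.959356 = 0.6959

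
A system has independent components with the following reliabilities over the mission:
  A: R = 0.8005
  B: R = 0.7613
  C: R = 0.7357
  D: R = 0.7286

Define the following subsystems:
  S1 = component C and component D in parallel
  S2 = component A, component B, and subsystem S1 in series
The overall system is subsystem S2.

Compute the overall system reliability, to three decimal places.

Parallel (C and D): 1 − (1 − 0.73570)(1 − 0.72860) = 0.92827
Series (A, B, and [0.92827]): 0.80050 × 0.76130 × 0.92827 = 0.566

0.566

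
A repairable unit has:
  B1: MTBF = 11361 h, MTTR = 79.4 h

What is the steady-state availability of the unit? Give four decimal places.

0.9931

A(B1) = MTBF/(MTBF+MTTR) = 11361/(11361+79.4) = 0.9931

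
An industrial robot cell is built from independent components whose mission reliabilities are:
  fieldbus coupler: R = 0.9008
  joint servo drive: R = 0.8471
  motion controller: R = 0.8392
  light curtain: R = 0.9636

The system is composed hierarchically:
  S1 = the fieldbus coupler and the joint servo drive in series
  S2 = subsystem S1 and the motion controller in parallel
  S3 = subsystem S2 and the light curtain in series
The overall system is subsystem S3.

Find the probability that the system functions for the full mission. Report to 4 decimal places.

Series (fieldbus coupler and joint servo drive): 0.900800 × 0.847100 = 0.763068
Parallel ([0.763068] and motion controller): 1 − (1 − 0.763068)(1 − 0.839200) = 0.961901
Series ([0.961901] and light curtain): 0.961901 × 0.963600 = 0.9269

0.9269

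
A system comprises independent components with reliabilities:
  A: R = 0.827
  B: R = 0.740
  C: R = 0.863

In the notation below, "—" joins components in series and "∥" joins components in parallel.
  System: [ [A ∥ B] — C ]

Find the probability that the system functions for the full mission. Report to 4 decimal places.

0.8242

Parallel (A and B): 1 − (1 − 0.827000)(1 − 0.740000) = 0.955020
Series ([0.955020] and C): 0.955020 × 0.863000 = 0.8242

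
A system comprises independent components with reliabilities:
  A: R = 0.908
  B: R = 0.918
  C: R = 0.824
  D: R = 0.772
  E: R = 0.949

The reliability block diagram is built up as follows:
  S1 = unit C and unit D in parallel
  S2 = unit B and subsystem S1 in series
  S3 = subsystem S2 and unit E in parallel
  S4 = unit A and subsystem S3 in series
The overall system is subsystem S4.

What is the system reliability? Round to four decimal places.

Parallel (C and D): 1 − (1 − 0.824000)(1 − 0.772000) = 0.959872
Series (B and [0.959872]): 0.918000 × 0.959872 = 0.881162
Parallel ([0.881162] and E): 1 − (1 − 0.881162)(1 − 0.949000) = 0.993939
Series (A and [0.993939]): 0.908000 × 0.993939 = 0.9025

0.9025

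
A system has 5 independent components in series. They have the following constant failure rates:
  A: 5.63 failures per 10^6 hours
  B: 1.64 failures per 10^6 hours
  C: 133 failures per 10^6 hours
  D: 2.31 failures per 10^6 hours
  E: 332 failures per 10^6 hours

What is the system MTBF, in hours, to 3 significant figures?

Series of exponential components: λ_sys = Σ λ_i
λ_sys = 0.00000563 + 0.00000164 + 0.000133 + 0.00000231 + 0.000332 = 4.7458e-04 /h
MTBF = 1 / λ_sys = 2110 h

2110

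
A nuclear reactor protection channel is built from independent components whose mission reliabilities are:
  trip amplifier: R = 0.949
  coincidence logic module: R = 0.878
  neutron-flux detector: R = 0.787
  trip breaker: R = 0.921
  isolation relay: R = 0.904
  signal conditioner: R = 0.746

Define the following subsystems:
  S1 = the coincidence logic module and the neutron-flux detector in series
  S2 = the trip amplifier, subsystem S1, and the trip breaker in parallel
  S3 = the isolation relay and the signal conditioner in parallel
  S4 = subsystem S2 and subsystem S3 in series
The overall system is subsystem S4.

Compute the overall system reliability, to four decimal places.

0.9744

Series (coincidence logic module and neutron-flux detector): 0.878000 × 0.787000 = 0.690986
Parallel (trip amplifier, [0.690986], and trip breaker): 1 − (1 − 0.949000)(1 − 0.690986)(1 − 0.921000) = 0.998755
Parallel (isolation relay and signal conditioner): 1 − (1 − 0.904000)(1 − 0.746000) = 0.975616
Series ([0.998755] and [0.975616]): 0.998755 × 0.975616 = 0.9744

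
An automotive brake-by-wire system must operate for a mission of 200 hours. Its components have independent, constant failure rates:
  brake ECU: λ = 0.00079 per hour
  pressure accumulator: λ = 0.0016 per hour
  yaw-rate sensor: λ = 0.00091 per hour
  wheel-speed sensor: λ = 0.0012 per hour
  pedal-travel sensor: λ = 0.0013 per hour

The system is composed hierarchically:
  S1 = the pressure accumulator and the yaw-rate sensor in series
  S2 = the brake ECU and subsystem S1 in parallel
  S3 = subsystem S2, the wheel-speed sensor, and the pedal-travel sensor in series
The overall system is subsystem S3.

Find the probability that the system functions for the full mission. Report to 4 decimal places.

R(brake ECU) = exp(−0.00079 × 200) = 0.853850
R(pressure accumulator) = exp(−0.0016 × 200) = 0.726149
R(yaw-rate sensor) = exp(−0.00091 × 200) = 0.833601
R(wheel-speed sensor) = exp(−0.0012 × 200) = 0.786628
R(pedal-travel sensor) = exp(−0.0013 × 200) = 0.771052
Series (pressure accumulator and yaw-rate sensor): 0.726149 × 0.833601 = 0.605319
Parallel (brake ECU and [0.605319]): 1 − (1 − 0.853850)(1 − 0.605319) = 0.942317
Series ([0.942317], wheel-speed sensor, and pedal-travel sensor): 0.942317 × 0.786628 × 0.771052 = 0.5715

0.5715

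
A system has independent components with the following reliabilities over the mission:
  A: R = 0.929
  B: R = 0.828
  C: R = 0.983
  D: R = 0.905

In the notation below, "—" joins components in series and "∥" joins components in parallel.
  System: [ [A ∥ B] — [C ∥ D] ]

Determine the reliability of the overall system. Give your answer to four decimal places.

0.9862

Parallel (A and B): 1 − (1 − 0.929000)(1 − 0.828000) = 0.987788
Parallel (C and D): 1 − (1 − 0.983000)(1 − 0.905000) = 0.998385
Series ([0.987788] and [0.998385]): 0.987788 × 0.998385 = 0.9862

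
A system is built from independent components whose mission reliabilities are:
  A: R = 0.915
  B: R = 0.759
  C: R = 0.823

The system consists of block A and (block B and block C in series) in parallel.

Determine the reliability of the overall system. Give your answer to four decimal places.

Series (B and C): 0.759000 × 0.823000 = 0.624657
Parallel (A and [0.624657]): 1 − (1 − 0.915000)(1 − 0.624657) = 0.9681

0.9681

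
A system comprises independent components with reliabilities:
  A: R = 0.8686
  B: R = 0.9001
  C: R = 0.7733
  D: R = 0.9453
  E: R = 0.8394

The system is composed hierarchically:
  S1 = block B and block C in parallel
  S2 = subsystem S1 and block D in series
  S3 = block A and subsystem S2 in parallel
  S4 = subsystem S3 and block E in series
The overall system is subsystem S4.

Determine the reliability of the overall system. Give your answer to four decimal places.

0.8310

Parallel (B and C): 1 − (1 − 0.900100)(1 − 0.773300) = 0.977353
Series ([0.977353] and D): 0.977353 × 0.945300 = 0.923892
Parallel (A and [0.923892]): 1 − (1 − 0.868600)(1 − 0.923892) = 0.989999
Series ([0.989999] and E): 0.989999 × 0.839400 = 0.8310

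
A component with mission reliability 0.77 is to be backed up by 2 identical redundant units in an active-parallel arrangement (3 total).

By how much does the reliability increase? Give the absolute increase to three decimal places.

0.218

R_before = 0.77
R_after = 1 − (1 − 0.77)^3 = 0.988
ΔR = 0.988 − 0.77 = 0.218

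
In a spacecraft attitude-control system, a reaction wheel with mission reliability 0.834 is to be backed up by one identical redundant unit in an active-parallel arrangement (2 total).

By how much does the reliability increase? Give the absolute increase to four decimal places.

R_before = 0.834
R_after = 1 − (1 − 0.834)^2 = 0.9724
ΔR = 0.9724 − 0.834 = 0.1384

0.1384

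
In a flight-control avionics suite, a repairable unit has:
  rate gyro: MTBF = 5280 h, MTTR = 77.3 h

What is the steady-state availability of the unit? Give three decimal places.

A(rate gyro) = MTBF/(MTBF+MTTR) = 5280/(5280+77.3) = 0.986

0.986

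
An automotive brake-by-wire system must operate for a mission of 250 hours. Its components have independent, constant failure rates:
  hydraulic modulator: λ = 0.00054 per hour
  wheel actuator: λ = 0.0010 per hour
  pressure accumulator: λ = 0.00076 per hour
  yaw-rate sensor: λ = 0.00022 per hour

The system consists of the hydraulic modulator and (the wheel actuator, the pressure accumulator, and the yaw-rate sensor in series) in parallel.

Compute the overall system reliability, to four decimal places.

0.9507

R(hydraulic modulator) = exp(−0.00054 × 250) = 0.873716
R(wheel actuator) = exp(−0.0010 × 250) = 0.778801
R(pressure accumulator) = exp(−0.00076 × 250) = 0.826959
R(yaw-rate sensor) = exp(−0.00022 × 250) = 0.946485
Series (wheel actuator, pressure accumulator, and yaw-rate sensor): 0.778801 × 0.826959 × 0.946485 = 0.609571
Parallel (hydraulic modulator and [0.609571]): 1 − (1 − 0.873716)(1 − 0.609571) = 0.9507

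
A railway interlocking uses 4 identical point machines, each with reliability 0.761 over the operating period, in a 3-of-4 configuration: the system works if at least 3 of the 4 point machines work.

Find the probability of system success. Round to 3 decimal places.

0.757

R = Σ_{i=3}^{4} C(4,i) p^i (1−p)^{4−i} with p = 0.761
C(4,3)·0.761^3·0.239^1 = 0.42132
C(4,4)·0.761^4·0.239^0 = 0.33538
Sum = 0.757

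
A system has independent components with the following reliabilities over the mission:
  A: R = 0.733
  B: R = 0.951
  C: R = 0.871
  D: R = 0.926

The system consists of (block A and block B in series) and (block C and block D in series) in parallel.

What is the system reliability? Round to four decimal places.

Series (A and B): 0.733000 × 0.951000 = 0.697083
Series (C and D): 0.871000 × 0.926000 = 0.806546
Parallel ([0.697083] and [0.806546]): 1 − (1 − 0.697083)(1 − 0.806546) = 0.9414

0.9414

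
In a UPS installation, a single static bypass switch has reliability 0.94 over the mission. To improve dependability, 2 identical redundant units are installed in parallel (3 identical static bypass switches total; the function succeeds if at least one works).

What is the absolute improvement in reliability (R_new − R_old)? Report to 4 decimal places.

0.0598

R_before = 0.94
R_after = 1 − (1 − 0.94)^3 = 0.9998
ΔR = 0.9998 − 0.94 = 0.0598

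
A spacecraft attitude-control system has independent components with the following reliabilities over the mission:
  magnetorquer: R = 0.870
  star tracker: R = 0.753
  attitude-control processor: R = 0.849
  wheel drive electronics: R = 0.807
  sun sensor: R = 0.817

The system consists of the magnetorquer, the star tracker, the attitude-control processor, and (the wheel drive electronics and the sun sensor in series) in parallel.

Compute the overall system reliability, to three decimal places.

Series (wheel drive electronics and sun sensor): 0.80700 × 0.81700 = 0.65932
Parallel (magnetorquer, star tracker, attitude-control processor, and [0.65932]): 1 − (1 − 0.87000)(1 − 0.75300)(1 − 0.84900)(1 − 0.65932) = 0.998

0.998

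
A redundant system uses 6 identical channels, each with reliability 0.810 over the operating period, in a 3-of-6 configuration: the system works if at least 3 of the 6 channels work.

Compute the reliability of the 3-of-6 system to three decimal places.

R = Σ_{i=3}^{6} C(6,i) p^i (1−p)^{6−i} with p = 0.810
C(6,3)·0.810^3·0.190^3 = 0.07290
C(6,4)·0.810^4·0.190^2 = 0.23310
C(6,5)·0.810^5·0.190^1 = 0.39749
C(6,6)·0.810^6·0.190^0 = 0.28243
Sum = 0.986

0.986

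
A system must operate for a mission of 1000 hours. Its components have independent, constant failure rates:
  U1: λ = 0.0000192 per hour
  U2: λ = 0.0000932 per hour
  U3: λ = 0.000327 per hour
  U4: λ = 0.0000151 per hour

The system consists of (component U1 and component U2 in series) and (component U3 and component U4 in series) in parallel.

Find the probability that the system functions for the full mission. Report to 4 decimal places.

0.9692

R(U1) = exp(−0.0000192 × 1000) = 0.980983
R(U2) = exp(−0.0000932 × 1000) = 0.911011
R(U3) = exp(−0.000327 × 1000) = 0.721084
R(U4) = exp(−0.0000151 × 1000) = 0.985013
Series (U1 and U2): 0.980983 × 0.911011 = 0.893686
Series (U3 and U4): 0.721084 × 0.985013 = 0.710277
Parallel ([0.893686] and [0.710277]): 1 − (1 − 0.893686)(1 − 0.710277) = 0.9692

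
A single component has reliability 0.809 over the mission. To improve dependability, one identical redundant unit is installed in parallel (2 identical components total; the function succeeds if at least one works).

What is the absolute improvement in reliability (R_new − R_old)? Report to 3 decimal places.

R_before = 0.809
R_after = 1 − (1 − 0.809)^2 = 0.964
ΔR = 0.964 − 0.809 = 0.155

0.155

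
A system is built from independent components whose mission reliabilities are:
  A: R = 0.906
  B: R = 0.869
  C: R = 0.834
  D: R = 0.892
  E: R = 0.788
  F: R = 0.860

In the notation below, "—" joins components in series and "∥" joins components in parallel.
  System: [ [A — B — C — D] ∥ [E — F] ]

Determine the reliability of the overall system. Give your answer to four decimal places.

0.8665

Series (A, B, C, and D): 0.906000 × 0.869000 × 0.834000 × 0.892000 = 0.585705
Series (E and F): 0.788000 × 0.860000 = 0.677680
Parallel ([0.585705] and [0.677680]): 1 − (1 − 0.585705)(1 − 0.677680) = 0.8665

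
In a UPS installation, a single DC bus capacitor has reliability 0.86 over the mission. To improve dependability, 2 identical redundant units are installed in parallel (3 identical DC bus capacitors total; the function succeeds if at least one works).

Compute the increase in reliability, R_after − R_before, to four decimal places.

R_before = 0.86
R_after = 1 − (1 − 0.86)^3 = 0.9973
ΔR = 0.9973 − 0.86 = 0.1373

0.1373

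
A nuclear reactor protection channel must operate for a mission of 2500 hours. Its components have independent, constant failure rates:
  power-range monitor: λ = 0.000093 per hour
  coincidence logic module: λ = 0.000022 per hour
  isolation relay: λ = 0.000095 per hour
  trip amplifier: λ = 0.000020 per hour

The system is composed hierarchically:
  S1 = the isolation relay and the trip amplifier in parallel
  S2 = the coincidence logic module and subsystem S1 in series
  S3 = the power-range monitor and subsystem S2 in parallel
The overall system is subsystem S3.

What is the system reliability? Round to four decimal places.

0.9869

R(power-range monitor) = exp(−0.000093 × 2500) = 0.792550
R(coincidence logic module) = exp(−0.000022 × 2500) = 0.946485
R(isolation relay) = exp(−0.000095 × 2500) = 0.788597
R(trip amplifier) = exp(−0.000020 × 2500) = 0.951229
Parallel (isolation relay and trip amplifier): 1 − (1 − 0.788597)(1 − 0.951229) = 0.989690
Series (coincidence logic module and [0.989690]): 0.946485 × 0.989690 = 0.936727
Parallel (power-range monitor and [0.936727]): 1 − (1 − 0.792550)(1 − 0.936727) = 0.9869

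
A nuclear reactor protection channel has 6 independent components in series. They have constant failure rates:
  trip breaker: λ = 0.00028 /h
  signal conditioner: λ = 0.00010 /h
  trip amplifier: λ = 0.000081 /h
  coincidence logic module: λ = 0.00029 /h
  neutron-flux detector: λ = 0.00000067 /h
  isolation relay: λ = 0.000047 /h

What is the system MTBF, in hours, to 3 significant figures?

1250

Series of exponential components: λ_sys = Σ λ_i
λ_sys = 0.00028 + 0.00010 + 0.000081 + 0.00029 + 0.00000067 + 0.000047 = 7.9867e-04 /h
MTBF = 1 / λ_sys = 1250 h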